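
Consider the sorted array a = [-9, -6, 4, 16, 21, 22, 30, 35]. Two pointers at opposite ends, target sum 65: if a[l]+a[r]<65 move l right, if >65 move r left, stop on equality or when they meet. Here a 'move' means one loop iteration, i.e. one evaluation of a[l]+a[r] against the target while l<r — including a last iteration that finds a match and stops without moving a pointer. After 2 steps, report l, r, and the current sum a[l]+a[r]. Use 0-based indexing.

l=2, r=7, sum=39

[0,7] -9+35=26 <65 → l++
[1,7] -6+35=29 <65 → l++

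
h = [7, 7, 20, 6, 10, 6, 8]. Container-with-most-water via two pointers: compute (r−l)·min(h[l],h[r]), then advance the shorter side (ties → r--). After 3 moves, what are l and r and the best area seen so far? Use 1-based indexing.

l=3, r=6, best area=42

l=1 r=7: min(7,8)*6=42 best=42 *, l++
l=2 r=7: min(7,8)*5=35 best=42, l++
l=3 r=7: min(20,8)*4=32 best=42, r--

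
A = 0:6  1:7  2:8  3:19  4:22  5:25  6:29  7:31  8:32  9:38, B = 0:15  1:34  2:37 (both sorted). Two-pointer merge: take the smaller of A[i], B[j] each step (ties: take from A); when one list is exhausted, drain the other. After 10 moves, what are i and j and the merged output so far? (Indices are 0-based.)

i=9, j=1, merged so far=[6, 7, 8, 15, 19, 22, 25, 29, 31, 32]

i=0 j=0: A[i]=6<=B[j]=15 take 6, i++
i=1 j=0: A[i]=7<=B[j]=15 take 7, i++
i=2 j=0: A[i]=8<=B[j]=15 take 8, i++
i=3 j=0: A[i]=19>B[j]=15 take 15, j++
i=3 j=1: A[i]=19<=B[j]=34 take 19, i++
i=4 j=1: A[i]=22<=B[j]=34 take 22, i++
i=5 j=1: A[i]=25<=B[j]=34 take 25, i++
i=6 j=1: A[i]=29<=B[j]=34 take 29, i++
i=7 j=1: A[i]=31<=B[j]=34 take 31, i++
i=8 j=1: A[i]=32<=B[j]=34 take 32, i++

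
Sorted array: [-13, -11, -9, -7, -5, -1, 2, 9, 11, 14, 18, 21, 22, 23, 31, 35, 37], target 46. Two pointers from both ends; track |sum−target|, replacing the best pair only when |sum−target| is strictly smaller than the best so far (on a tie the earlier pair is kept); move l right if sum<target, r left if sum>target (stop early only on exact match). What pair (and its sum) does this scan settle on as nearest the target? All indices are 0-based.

l=0 r=16: -13+37=24 d=22 *, l++
l=1 r=16: -11+37=26 d=20 *, l++
l=2 r=16: -9+37=28 d=18 *, l++
l=3 r=16: -7+37=30 d=16 *, l++
l=4 r=16: -5+37=32 d=14 *, l++
l=5 r=16: -1+37=36 d=10 *, l++
l=6 r=16: 2+37=39 d=7 *, l++
l=7 r=16: 9+37=46 d=0 *, stop

pair (9, 37) with sum 46 (|Δ|=0)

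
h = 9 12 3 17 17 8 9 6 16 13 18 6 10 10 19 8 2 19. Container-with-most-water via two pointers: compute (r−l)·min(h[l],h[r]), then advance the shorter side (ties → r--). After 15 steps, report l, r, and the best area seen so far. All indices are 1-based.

l=15, r=17, best area=238

l=1 r=18: min(9,19)*17=153 best=153 *, l++
l=2 r=18: min(12,19)*16=192 best=192 *, l++
l=3 r=18: min(3,19)*15=45 best=192, l++
l=4 r=18: min(17,19)*14=238 best=238 *, l++
l=5 r=18: min(17,19)*13=221 best=238, l++
l=6 r=18: min(8,19)*12=96 best=238, l++
l=7 r=18: min(9,19)*11=99 best=238, l++
l=8 r=18: min(6,19)*10=60 best=238, l++
l=9 r=18: min(16,19)*9=144 best=238, l++
l=10 r=18: min(13,19)*8=104 best=238, l++
l=11 r=18: min(18,19)*7=126 best=238, l++
l=12 r=18: min(6,19)*6=36 best=238, l++
l=13 r=18: min(10,19)*5=50 best=238, l++
l=14 r=18: min(10,19)*4=40 best=238, l++
l=15 r=18: min(19,19)*3=57 best=238, r--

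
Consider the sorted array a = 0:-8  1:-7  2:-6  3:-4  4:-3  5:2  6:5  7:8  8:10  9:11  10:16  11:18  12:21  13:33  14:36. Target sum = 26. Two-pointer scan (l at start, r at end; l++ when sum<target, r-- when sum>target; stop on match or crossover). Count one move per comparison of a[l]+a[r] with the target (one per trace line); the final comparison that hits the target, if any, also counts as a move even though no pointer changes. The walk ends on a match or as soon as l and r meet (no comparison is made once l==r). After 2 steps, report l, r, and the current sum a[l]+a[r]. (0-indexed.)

l=1, r=13, sum=26

[0,14] -8+36=28 >26 → r--
[0,13] -8+33=25 <26 → l++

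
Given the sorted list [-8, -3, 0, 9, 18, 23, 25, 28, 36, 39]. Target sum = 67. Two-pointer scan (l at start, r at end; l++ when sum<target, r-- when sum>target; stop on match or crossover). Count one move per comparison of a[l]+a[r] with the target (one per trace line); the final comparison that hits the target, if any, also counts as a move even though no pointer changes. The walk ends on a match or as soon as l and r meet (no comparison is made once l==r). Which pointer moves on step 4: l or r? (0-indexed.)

l

l=0 r=9: -8+39=31 <67, l++
l=1 r=9: -3+39=36 <67, l++
l=2 r=9: 0+39=39 <67, l++
l=3 r=9: 9+39=48 <67, l++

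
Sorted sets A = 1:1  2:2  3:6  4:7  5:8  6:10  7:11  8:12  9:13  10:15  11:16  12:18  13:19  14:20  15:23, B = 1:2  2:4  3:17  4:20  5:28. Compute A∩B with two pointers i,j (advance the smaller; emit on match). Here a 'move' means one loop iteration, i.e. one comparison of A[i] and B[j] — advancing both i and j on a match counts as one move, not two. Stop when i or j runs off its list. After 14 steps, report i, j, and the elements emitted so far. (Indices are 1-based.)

i=13, j=4, emitted=[2]

i=1 j=1: 1<2, i++
i=2 j=1: 2==2 emit, i++,j++
i=3 j=2: 6>4, j++
i=3 j=3: 6<17, i++
i=4 j=3: 7<17, i++
i=5 j=3: 8<17, i++
i=6 j=3: 10<17, i++
i=7 j=3: 11<17, i++
i=8 j=3: 12<17, i++
i=9 j=3: 13<17, i++
i=10 j=3: 15<17, i++
i=11 j=3: 16<17, i++
i=12 j=3: 18>17, j++
i=12 j=4: 18<20, i++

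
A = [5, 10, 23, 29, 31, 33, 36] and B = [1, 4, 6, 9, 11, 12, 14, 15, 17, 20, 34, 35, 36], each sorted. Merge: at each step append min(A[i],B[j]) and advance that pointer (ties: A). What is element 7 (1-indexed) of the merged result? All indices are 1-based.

merged[7] = 11

[i=1,j=1] A[i]=5>B[j]=1 take 1 → j++
[i=1,j=2] A[i]=5>B[j]=4 take 4 → j++
[i=1,j=3] A[i]=5<=B[j]=6 take 5 → i++
[i=2,j=3] A[i]=10>B[j]=6 take 6 → j++
[i=2,j=4] A[i]=10>B[j]=9 take 9 → j++
[i=2,j=5] A[i]=10<=B[j]=11 take 10 → i++
[i=3,j=5] A[i]=23>B[j]=11 take 11 → j++
[i=3,j=6] A[i]=23>B[j]=12 take 12 → j++
[i=3,j=7] A[i]=23>B[j]=14 take 14 → j++
[i=3,j=8] A[i]=23>B[j]=15 take 15 → j++
[i=3,j=9] A[i]=23>B[j]=17 take 17 → j++
[i=3,j=10] A[i]=23>B[j]=20 take 20 → j++
[i=3,j=11] A[i]=23<=B[j]=34 take 23 → i++
[i=4,j=11] A[i]=29<=B[j]=34 take 29 → i++
[i=5,j=11] A[i]=31<=B[j]=34 take 31 → i++
[i=6,j=11] A[i]=33<=B[j]=34 take 33 → i++
[i=7,j=11] A[i]=36>B[j]=34 take 34 → j++
[i=7,j=12] A[i]=36>B[j]=35 take 35 → j++
[i=7,j=13] A[i]=36<=B[j]=36 take 36 → i++
[i=8,j=13] A done, take B[j]=36 → j++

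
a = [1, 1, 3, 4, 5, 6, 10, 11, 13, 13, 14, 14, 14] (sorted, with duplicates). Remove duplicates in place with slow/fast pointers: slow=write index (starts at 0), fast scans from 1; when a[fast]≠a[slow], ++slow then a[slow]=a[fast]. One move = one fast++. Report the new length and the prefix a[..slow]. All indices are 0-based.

(s=0,f=1) a[fast]=1=a[slow] dup → fast++
(s=0,f=2) a[fast]=3≠a[slow]=1 write a[1]=3 → slow++,fast++
(s=1,f=3) a[fast]=4≠a[slow]=3 write a[2]=4 → slow++,fast++
(s=2,f=4) a[fast]=5≠a[slow]=4 write a[3]=5 → slow++,fast++
(s=3,f=5) a[fast]=6≠a[slow]=5 write a[4]=6 → slow++,fast++
(s=4,f=6) a[fast]=10≠a[slow]=6 write a[5]=10 → slow++,fast++
(s=5,f=7) a[fast]=11≠a[slow]=10 write a[6]=11 → slow++,fast++
(s=6,f=8) a[fast]=13≠a[slow]=11 write a[7]=13 → slow++,fast++
(s=7,f=9) a[fast]=13=a[slow] dup → fast++
(s=7,f=10) a[fast]=14≠a[slow]=13 write a[8]=14 → slow++,fast++
(s=8,f=11) a[fast]=14=a[slow] dup → fast++
(s=8,f=12) a[fast]=14=a[slow] dup → fast++

length 9; prefix = [1, 3, 4, 5, 6, 10, 11, 13, 14]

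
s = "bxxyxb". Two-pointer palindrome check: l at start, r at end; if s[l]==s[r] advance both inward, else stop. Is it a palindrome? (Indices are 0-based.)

not a palindrome (mismatch at 2,3)

l=0 r=5: 'b'=='b', l++,r--
l=1 r=4: 'x'=='x', l++,r--
l=2 r=3: 'x'!='y', stop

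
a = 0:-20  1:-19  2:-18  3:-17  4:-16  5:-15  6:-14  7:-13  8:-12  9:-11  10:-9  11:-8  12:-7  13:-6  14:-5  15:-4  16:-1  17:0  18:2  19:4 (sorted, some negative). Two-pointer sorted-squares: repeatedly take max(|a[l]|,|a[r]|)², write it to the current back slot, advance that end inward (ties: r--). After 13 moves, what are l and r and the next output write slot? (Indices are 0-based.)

l=13, r=19, next write slot=6

[0,19] |-20|>|4| out[19]=400 → l++
[1,19] |-19|>|4| out[18]=361 → l++
[2,19] |-18|>|4| out[17]=324 → l++
[3,19] |-17|>|4| out[16]=289 → l++
[4,19] |-16|>|4| out[15]=256 → l++
[5,19] |-15|>|4| out[14]=225 → l++
[6,19] |-14|>|4| out[13]=196 → l++
[7,19] |-13|>|4| out[12]=169 → l++
[8,19] |-12|>|4| out[11]=144 → l++
[9,19] |-11|>|4| out[10]=121 → l++
[10,19] |-9|>|4| out[9]=81 → l++
[11,19] |-8|>|4| out[8]=64 → l++
[12,19] |-7|>|4| out[7]=49 → l++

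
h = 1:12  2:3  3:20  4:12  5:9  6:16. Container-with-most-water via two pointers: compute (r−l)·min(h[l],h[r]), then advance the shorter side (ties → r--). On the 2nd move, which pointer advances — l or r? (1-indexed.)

l

[1,6] min(12,16)*5=60 best=60 * → l++
[2,6] min(3,16)*4=12 best=60 → l++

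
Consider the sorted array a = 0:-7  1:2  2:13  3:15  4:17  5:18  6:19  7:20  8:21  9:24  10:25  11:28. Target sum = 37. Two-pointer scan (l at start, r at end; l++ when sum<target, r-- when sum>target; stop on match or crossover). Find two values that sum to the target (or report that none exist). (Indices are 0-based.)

(13, 24)

l=0 r=11: -7+28=21 <37, l++
l=1 r=11: 2+28=30 <37, l++
l=2 r=11: 13+28=41 >37, r--
l=2 r=10: 13+25=38 >37, r--
l=2 r=9: 13+24=37, found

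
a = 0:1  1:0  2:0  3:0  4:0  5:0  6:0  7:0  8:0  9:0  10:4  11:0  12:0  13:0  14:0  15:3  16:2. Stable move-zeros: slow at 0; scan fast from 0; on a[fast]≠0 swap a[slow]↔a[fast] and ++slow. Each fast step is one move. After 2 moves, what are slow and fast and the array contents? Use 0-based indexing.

slow=1, fast=2, a=[1, 0, 0, 0, 0, 0, 0, 0, 0, 0, 4, 0, 0, 0, 0, 3, 2]

slow=0 fast=0: a[fast]=1≠0 swap→a[0]=1, slow++,fast++
slow=1 fast=1: a[fast]=0, fast++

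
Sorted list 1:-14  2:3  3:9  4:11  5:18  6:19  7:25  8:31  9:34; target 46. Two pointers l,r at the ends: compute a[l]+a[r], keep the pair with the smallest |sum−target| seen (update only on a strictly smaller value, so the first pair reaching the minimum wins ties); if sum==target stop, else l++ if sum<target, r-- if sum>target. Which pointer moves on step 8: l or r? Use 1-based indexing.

[1,9] -14+34=20 d=26 * → l++
[2,9] 3+34=37 d=9 * → l++
[3,9] 9+34=43 d=3 * → l++
[4,9] 11+34=45 d=1 * → l++
[5,9] 18+34=52 d=6 → r--
[5,8] 18+31=49 d=3 → r--
[5,7] 18+25=43 d=3 → l++
[6,7] 19+25=44 d=2 → l++

l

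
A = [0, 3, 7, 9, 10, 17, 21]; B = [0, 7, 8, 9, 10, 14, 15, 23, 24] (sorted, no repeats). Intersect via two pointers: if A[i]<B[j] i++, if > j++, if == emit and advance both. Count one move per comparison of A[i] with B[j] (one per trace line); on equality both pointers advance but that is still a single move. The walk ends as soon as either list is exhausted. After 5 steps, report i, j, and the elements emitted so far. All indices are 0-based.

[i=0,j=0] 0==0 emit → i++,j++
[i=1,j=1] 3<7 → i++
[i=2,j=1] 7==7 emit → i++,j++
[i=3,j=2] 9>8 → j++
[i=3,j=3] 9==9 emit → i++,j++

i=4, j=4, emitted=[0, 7, 9]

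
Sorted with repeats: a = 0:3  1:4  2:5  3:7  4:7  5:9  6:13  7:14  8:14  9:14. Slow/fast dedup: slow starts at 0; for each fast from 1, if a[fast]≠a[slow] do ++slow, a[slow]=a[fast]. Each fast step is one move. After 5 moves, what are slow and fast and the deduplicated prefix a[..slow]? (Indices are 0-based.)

slow=0 fast=1: a[fast]=4≠a[slow]=3 write a[1]=4, slow++,fast++
slow=1 fast=2: a[fast]=5≠a[slow]=4 write a[2]=5, slow++,fast++
slow=2 fast=3: a[fast]=7≠a[slow]=5 write a[3]=7, slow++,fast++
slow=3 fast=4: a[fast]=7=a[slow] dup, fast++
slow=3 fast=5: a[fast]=9≠a[slow]=7 write a[4]=9, slow++,fast++

slow=4, fast=6, prefix=[3, 4, 5, 7, 9]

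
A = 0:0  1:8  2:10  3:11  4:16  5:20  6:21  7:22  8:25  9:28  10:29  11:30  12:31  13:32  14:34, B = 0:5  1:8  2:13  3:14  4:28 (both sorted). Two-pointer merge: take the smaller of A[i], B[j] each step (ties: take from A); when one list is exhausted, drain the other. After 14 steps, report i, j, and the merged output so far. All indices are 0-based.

i=10, j=4, merged so far=[0, 5, 8, 8, 10, 11, 13, 14, 16, 20, 21, 22, 25, 28]

[i=0,j=0] A[i]=0<=B[j]=5 take 0 → i++
[i=1,j=0] A[i]=8>B[j]=5 take 5 → j++
[i=1,j=1] A[i]=8<=B[j]=8 take 8 → i++
[i=2,j=1] A[i]=10>B[j]=8 take 8 → j++
[i=2,j=2] A[i]=10<=B[j]=13 take 10 → i++
[i=3,j=2] A[i]=11<=B[j]=13 take 11 → i++
[i=4,j=2] A[i]=16>B[j]=13 take 13 → j++
[i=4,j=3] A[i]=16>B[j]=14 take 14 → j++
[i=4,j=4] A[i]=16<=B[j]=28 take 16 → i++
[i=5,j=4] A[i]=20<=B[j]=28 take 20 → i++
[i=6,j=4] A[i]=21<=B[j]=28 take 21 → i++
[i=7,j=4] A[i]=22<=B[j]=28 take 22 → i++
[i=8,j=4] A[i]=25<=B[j]=28 take 25 → i++
[i=9,j=4] A[i]=28<=B[j]=28 take 28 → i++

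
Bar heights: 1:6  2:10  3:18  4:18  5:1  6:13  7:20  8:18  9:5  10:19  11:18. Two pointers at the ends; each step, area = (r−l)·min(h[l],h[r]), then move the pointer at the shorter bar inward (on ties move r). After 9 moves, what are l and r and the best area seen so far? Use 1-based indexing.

l=7, r=8, best area=144

[1,11] min(6,18)*10=60 best=60 * → l++
[2,11] min(10,18)*9=90 best=90 * → l++
[3,11] min(18,18)*8=144 best=144 * → r--
[3,10] min(18,19)*7=126 best=144 → l++
[4,10] min(18,19)*6=108 best=144 → l++
[5,10] min(1,19)*5=5 best=144 → l++
[6,10] min(13,19)*4=52 best=144 → l++
[7,10] min(20,19)*3=57 best=144 → r--
[7,9] min(20,5)*2=10 best=144 → r--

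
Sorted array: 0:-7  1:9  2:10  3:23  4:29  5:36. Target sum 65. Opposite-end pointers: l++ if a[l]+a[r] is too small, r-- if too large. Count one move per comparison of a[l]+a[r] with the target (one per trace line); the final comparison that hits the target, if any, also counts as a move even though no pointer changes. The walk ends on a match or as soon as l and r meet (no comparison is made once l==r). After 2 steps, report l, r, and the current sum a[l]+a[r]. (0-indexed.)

l=0 r=5: -7+36=29 <65, l++
l=1 r=5: 9+36=45 <65, l++

l=2, r=5, sum=46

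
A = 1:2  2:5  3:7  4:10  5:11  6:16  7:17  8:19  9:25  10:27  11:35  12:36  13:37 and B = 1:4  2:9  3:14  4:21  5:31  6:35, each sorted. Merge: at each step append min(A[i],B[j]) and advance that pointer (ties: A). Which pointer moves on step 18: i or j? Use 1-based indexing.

i

i=1 j=1: A[i]=2<=B[j]=4 take 2, i++
i=2 j=1: A[i]=5>B[j]=4 take 4, j++
i=2 j=2: A[i]=5<=B[j]=9 take 5, i++
i=3 j=2: A[i]=7<=B[j]=9 take 7, i++
i=4 j=2: A[i]=10>B[j]=9 take 9, j++
i=4 j=3: A[i]=10<=B[j]=14 take 10, i++
i=5 j=3: A[i]=11<=B[j]=14 take 11, i++
i=6 j=3: A[i]=16>B[j]=14 take 14, j++
i=6 j=4: A[i]=16<=B[j]=21 take 16, i++
i=7 j=4: A[i]=17<=B[j]=21 take 17, i++
i=8 j=4: A[i]=19<=B[j]=21 take 19, i++
i=9 j=4: A[i]=25>B[j]=21 take 21, j++
i=9 j=5: A[i]=25<=B[j]=31 take 25, i++
i=10 j=5: A[i]=27<=B[j]=31 take 27, i++
i=11 j=5: A[i]=35>B[j]=31 take 31, j++
i=11 j=6: A[i]=35<=B[j]=35 take 35, i++
i=12 j=6: A[i]=36>B[j]=35 take 35, j++
i=12 j=7: B done, take A[i]=36, i++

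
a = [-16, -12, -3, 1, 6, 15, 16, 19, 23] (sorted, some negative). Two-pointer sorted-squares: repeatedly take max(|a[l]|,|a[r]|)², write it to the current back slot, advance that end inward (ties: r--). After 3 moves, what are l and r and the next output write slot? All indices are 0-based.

l=0 r=8: |-16|<=|23| out[8]=529, r--
l=0 r=7: |-16|<=|19| out[7]=361, r--
l=0 r=6: |-16|<=|16| out[6]=256, r--

l=0, r=5, next write slot=5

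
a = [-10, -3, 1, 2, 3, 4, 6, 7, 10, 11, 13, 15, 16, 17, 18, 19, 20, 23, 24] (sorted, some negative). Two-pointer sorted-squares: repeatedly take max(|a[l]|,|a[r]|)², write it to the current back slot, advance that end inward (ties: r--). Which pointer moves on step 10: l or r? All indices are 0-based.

l=0 r=18: |-10|<=|24| out[18]=576, r--
l=0 r=17: |-10|<=|23| out[17]=529, r--
l=0 r=16: |-10|<=|20| out[16]=400, r--
l=0 r=15: |-10|<=|19| out[15]=361, r--
l=0 r=14: |-10|<=|18| out[14]=324, r--
l=0 r=13: |-10|<=|17| out[13]=289, r--
l=0 r=12: |-10|<=|16| out[12]=256, r--
l=0 r=11: |-10|<=|15| out[11]=225, r--
l=0 r=10: |-10|<=|13| out[10]=169, r--
l=0 r=9: |-10|<=|11| out[9]=121, r--

r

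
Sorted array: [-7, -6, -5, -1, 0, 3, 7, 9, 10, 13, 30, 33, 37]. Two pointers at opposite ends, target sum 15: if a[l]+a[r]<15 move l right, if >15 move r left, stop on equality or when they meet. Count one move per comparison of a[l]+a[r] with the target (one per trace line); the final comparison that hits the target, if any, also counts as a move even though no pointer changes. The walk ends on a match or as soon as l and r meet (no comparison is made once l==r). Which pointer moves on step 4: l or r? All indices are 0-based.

l

[0,12] -7+37=30 >15 → r--
[0,11] -7+33=26 >15 → r--
[0,10] -7+30=23 >15 → r--
[0,9] -7+13=6 <15 → l++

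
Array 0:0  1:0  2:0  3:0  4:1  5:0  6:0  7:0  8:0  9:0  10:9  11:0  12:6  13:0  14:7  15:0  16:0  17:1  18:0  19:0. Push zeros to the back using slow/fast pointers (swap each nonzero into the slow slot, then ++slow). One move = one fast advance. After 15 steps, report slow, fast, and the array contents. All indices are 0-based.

slow=4, fast=15, a=[1, 9, 6, 7, 0, 0, 0, 0, 0, 0, 0, 0, 0, 0, 0, 0, 0, 1, 0, 0]

slow=0 fast=0: a[fast]=0, fast++
slow=0 fast=1: a[fast]=0, fast++
slow=0 fast=2: a[fast]=0, fast++
slow=0 fast=3: a[fast]=0, fast++
slow=0 fast=4: a[fast]=1≠0 swap→a[0]=1, slow++,fast++
slow=1 fast=5: a[fast]=0, fast++
slow=1 fast=6: a[fast]=0, fast++
slow=1 fast=7: a[fast]=0, fast++
slow=1 fast=8: a[fast]=0, fast++
slow=1 fast=9: a[fast]=0, fast++
slow=1 fast=10: a[fast]=9≠0 swap→a[1]=9, slow++,fast++
slow=2 fast=11: a[fast]=0, fast++
slow=2 fast=12: a[fast]=6≠0 swap→a[2]=6, slow++,fast++
slow=3 fast=13: a[fast]=0, fast++
slow=3 fast=14: a[fast]=7≠0 swap→a[3]=7, slow++,fast++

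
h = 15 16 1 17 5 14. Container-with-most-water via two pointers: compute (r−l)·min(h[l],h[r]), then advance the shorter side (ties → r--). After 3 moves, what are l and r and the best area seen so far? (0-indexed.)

[0,5] min(15,14)*5=70 best=70 * → r--
[0,4] min(15,5)*4=20 best=70 → r--
[0,3] min(15,17)*3=45 best=70 → l++

l=1, r=3, best area=70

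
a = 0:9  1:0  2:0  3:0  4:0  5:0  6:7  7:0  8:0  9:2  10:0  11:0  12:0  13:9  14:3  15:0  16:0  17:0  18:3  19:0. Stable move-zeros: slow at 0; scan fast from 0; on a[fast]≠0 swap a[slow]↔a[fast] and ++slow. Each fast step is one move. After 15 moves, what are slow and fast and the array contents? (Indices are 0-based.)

slow=5, fast=15, a=[9, 7, 2, 9, 3, 0, 0, 0, 0, 0, 0, 0, 0, 0, 0, 0, 0, 0, 3, 0]

slow=0 fast=0: a[fast]=9≠0 swap→a[0]=9, slow++,fast++
slow=1 fast=1: a[fast]=0, fast++
slow=1 fast=2: a[fast]=0, fast++
slow=1 fast=3: a[fast]=0, fast++
slow=1 fast=4: a[fast]=0, fast++
slow=1 fast=5: a[fast]=0, fast++
slow=1 fast=6: a[fast]=7≠0 swap→a[1]=7, slow++,fast++
slow=2 fast=7: a[fast]=0, fast++
slow=2 fast=8: a[fast]=0, fast++
slow=2 fast=9: a[fast]=2≠0 swap→a[2]=2, slow++,fast++
slow=3 fast=10: a[fast]=0, fast++
slow=3 fast=11: a[fast]=0, fast++
slow=3 fast=12: a[fast]=0, fast++
slow=3 fast=13: a[fast]=9≠0 swap→a[3]=9, slow++,fast++
slow=4 fast=14: a[fast]=3≠0 swap→a[4]=3, slow++,fast++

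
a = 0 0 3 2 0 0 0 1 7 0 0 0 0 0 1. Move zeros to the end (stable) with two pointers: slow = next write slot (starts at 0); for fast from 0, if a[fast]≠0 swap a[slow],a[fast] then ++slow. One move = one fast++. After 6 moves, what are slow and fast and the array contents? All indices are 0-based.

slow=2, fast=6, a=[3, 2, 0, 0, 0, 0, 0, 1, 7, 0, 0, 0, 0, 0, 1]

slow=0 fast=0: a[fast]=0, fast++
slow=0 fast=1: a[fast]=0, fast++
slow=0 fast=2: a[fast]=3≠0 swap→a[0]=3, slow++,fast++
slow=1 fast=3: a[fast]=2≠0 swap→a[1]=2, slow++,fast++
slow=2 fast=4: a[fast]=0, fast++
slow=2 fast=5: a[fast]=0, fast++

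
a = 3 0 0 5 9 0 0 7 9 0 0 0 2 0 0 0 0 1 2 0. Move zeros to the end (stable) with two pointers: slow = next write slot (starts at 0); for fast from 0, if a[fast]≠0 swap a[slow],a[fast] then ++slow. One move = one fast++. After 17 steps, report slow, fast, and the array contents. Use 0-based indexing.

slow=6, fast=17, a=[3, 5, 9, 7, 9, 2, 0, 0, 0, 0, 0, 0, 0, 0, 0, 0, 0, 1, 2, 0]

slow=0 fast=0: a[fast]=3≠0 swap→a[0]=3, slow++,fast++
slow=1 fast=1: a[fast]=0, fast++
slow=1 fast=2: a[fast]=0, fast++
slow=1 fast=3: a[fast]=5≠0 swap→a[1]=5, slow++,fast++
slow=2 fast=4: a[fast]=9≠0 swap→a[2]=9, slow++,fast++
slow=3 fast=5: a[fast]=0, fast++
slow=3 fast=6: a[fast]=0, fast++
slow=3 fast=7: a[fast]=7≠0 swap→a[3]=7, slow++,fast++
slow=4 fast=8: a[fast]=9≠0 swap→a[4]=9, slow++,fast++
slow=5 fast=9: a[fast]=0, fast++
slow=5 fast=10: a[fast]=0, fast++
slow=5 fast=11: a[fast]=0, fast++
slow=5 fast=12: a[fast]=2≠0 swap→a[5]=2, slow++,fast++
slow=6 fast=13: a[fast]=0, fast++
slow=6 fast=14: a[fast]=0, fast++
slow=6 fast=15: a[fast]=0, fast++
slow=6 fast=16: a[fast]=0, fast++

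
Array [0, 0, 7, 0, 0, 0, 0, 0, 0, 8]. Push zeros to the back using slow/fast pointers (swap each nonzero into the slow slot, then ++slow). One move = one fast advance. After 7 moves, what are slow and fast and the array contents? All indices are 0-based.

slow=0 fast=0: a[fast]=0, fast++
slow=0 fast=1: a[fast]=0, fast++
slow=0 fast=2: a[fast]=7≠0 swap→a[0]=7, slow++,fast++
slow=1 fast=3: a[fast]=0, fast++
slow=1 fast=4: a[fast]=0, fast++
slow=1 fast=5: a[fast]=0, fast++
slow=1 fast=6: a[fast]=0, fast++

slow=1, fast=7, a=[7, 0, 0, 0, 0, 0, 0, 0, 0, 8]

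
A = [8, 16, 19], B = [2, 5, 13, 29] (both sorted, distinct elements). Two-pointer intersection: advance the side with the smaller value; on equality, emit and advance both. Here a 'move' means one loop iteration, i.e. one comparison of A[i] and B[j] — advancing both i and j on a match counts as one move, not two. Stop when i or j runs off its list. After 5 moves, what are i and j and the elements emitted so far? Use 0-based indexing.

i=2, j=3, emitted=[]

i=0 j=0: 8>2, j++
i=0 j=1: 8>5, j++
i=0 j=2: 8<13, i++
i=1 j=2: 16>13, j++
i=1 j=3: 16<29, i++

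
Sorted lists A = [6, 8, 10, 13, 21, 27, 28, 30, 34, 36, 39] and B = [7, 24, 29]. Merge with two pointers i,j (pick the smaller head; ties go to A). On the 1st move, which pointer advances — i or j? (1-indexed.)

i=1 j=1: A[i]=6<=B[j]=7 take 6, i++

i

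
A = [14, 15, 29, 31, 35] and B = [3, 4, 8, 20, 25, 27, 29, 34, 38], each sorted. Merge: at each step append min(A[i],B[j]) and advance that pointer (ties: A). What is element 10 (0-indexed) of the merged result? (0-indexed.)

i=0 j=0: A[i]=14>B[j]=3 take 3, j++
i=0 j=1: A[i]=14>B[j]=4 take 4, j++
i=0 j=2: A[i]=14>B[j]=8 take 8, j++
i=0 j=3: A[i]=14<=B[j]=20 take 14, i++
i=1 j=3: A[i]=15<=B[j]=20 take 15, i++
i=2 j=3: A[i]=29>B[j]=20 take 20, j++
i=2 j=4: A[i]=29>B[j]=25 take 25, j++
i=2 j=5: A[i]=29>B[j]=27 take 27, j++
i=2 j=6: A[i]=29<=B[j]=29 take 29, i++
i=3 j=6: A[i]=31>B[j]=29 take 29, j++
i=3 j=7: A[i]=31<=B[j]=34 take 31, i++
i=4 j=7: A[i]=35>B[j]=34 take 34, j++
i=4 j=8: A[i]=35<=B[j]=38 take 35, i++
i=5 j=8: A done, take B[j]=38, j++

merged[10] = 31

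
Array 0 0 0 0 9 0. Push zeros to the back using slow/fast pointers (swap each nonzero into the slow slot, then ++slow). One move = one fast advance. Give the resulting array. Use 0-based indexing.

[9, 0, 0, 0, 0, 0]

(s=0,f=0) a[fast]=0 → fast++
(s=0,f=1) a[fast]=0 → fast++
(s=0,f=2) a[fast]=0 → fast++
(s=0,f=3) a[fast]=0 → fast++
(s=0,f=4) a[fast]=9≠0 swap→a[0]=9 → slow++,fast++
(s=1,f=5) a[fast]=0 → fast++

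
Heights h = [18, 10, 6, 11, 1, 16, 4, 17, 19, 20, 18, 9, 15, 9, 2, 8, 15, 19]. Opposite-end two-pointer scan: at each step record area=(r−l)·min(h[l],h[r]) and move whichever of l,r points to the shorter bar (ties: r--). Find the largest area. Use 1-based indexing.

max area = 306

[1,18] min(18,19)*17=306 best=306 * → l++
[2,18] min(10,19)*16=160 best=306 → l++
[3,18] min(6,19)*15=90 best=306 → l++
[4,18] min(11,19)*14=154 best=306 → l++
[5,18] min(1,19)*13=13 best=306 → l++
[6,18] min(16,19)*12=192 best=306 → l++
[7,18] min(4,19)*11=44 best=306 → l++
[8,18] min(17,19)*10=170 best=306 → l++
[9,18] min(19,19)*9=171 best=306 → r--
[9,17] min(19,15)*8=120 best=306 → r--
[9,16] min(19,8)*7=56 best=306 → r--
[9,15] min(19,2)*6=12 best=306 → r--
[9,14] min(19,9)*5=45 best=306 → r--
[9,13] min(19,15)*4=60 best=306 → r--
[9,12] min(19,9)*3=27 best=306 → r--
[9,11] min(19,18)*2=36 best=306 → r--
[9,10] min(19,20)*1=19 best=306 → l++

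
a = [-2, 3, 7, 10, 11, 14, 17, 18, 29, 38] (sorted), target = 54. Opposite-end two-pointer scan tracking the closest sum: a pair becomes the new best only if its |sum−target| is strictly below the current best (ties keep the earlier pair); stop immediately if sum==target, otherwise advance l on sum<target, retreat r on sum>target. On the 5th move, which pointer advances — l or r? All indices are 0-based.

l=0 r=9: -2+38=36 d=18 *, l++
l=1 r=9: 3+38=41 d=13 *, l++
l=2 r=9: 7+38=45 d=9 *, l++
l=3 r=9: 10+38=48 d=6 *, l++
l=4 r=9: 11+38=49 d=5 *, l++

l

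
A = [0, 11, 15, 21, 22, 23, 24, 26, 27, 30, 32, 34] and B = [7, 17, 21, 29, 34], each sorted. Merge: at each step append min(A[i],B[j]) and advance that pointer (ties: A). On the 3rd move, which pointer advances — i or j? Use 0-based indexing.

[i=0,j=0] A[i]=0<=B[j]=7 take 0 → i++
[i=1,j=0] A[i]=11>B[j]=7 take 7 → j++
[i=1,j=1] A[i]=11<=B[j]=17 take 11 → i++

i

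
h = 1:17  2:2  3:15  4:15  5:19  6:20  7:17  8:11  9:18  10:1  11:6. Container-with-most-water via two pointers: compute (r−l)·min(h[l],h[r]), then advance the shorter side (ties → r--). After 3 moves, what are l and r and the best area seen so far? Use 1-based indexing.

l=2, r=9, best area=136

[1,11] min(17,6)*10=60 best=60 * → r--
[1,10] min(17,1)*9=9 best=60 → r--
[1,9] min(17,18)*8=136 best=136 * → l++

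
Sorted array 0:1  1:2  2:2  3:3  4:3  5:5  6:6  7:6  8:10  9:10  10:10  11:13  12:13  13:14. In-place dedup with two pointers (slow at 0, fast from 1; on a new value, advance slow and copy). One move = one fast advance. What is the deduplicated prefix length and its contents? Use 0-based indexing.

slow=0 fast=1: a[fast]=2≠a[slow]=1 write a[1]=2, slow++,fast++
slow=1 fast=2: a[fast]=2=a[slow] dup, fast++
slow=1 fast=3: a[fast]=3≠a[slow]=2 write a[2]=3, slow++,fast++
slow=2 fast=4: a[fast]=3=a[slow] dup, fast++
slow=2 fast=5: a[fast]=5≠a[slow]=3 write a[3]=5, slow++,fast++
slow=3 fast=6: a[fast]=6≠a[slow]=5 write a[4]=6, slow++,fast++
slow=4 fast=7: a[fast]=6=a[slow] dup, fast++
slow=4 fast=8: a[fast]=10≠a[slow]=6 write a[5]=10, slow++,fast++
slow=5 fast=9: a[fast]=10=a[slow] dup, fast++
slow=5 fast=10: a[fast]=10=a[slow] dup, fast++
slow=5 fast=11: a[fast]=13≠a[slow]=10 write a[6]=13, slow++,fast++
slow=6 fast=12: a[fast]=13=a[slow] dup, fast++
slow=6 fast=13: a[fast]=14≠a[slow]=13 write a[7]=14, slow++,fast++

length 8; prefix = [1, 2, 3, 5, 6, 10, 13, 14]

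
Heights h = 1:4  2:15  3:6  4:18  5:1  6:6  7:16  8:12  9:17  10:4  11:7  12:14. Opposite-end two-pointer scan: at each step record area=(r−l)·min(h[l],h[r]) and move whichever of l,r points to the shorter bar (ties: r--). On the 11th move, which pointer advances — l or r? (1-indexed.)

r

[1,12] min(4,14)*11=44 best=44 * → l++
[2,12] min(15,14)*10=140 best=140 * → r--
[2,11] min(15,7)*9=63 best=140 → r--
[2,10] min(15,4)*8=32 best=140 → r--
[2,9] min(15,17)*7=105 best=140 → l++
[3,9] min(6,17)*6=36 best=140 → l++
[4,9] min(18,17)*5=85 best=140 → r--
[4,8] min(18,12)*4=48 best=140 → r--
[4,7] min(18,16)*3=48 best=140 → r--
[4,6] min(18,6)*2=12 best=140 → r--
[4,5] min(18,1)*1=1 best=140 → r--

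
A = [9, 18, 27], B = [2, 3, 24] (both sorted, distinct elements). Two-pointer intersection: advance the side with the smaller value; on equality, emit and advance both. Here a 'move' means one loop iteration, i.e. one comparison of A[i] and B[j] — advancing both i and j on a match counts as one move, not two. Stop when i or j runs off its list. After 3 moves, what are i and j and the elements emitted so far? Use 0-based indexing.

i=1, j=2, emitted=[]

[i=0,j=0] 9>2 → j++
[i=0,j=1] 9>3 → j++
[i=0,j=2] 9<24 → i++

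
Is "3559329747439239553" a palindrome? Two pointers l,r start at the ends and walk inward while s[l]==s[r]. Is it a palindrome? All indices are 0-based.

not a palindrome (mismatch at 7,11)

[0,18] '3'=='3' → l++,r--
[1,17] '5'=='5' → l++,r--
[2,16] '5'=='5' → l++,r--
[3,15] '9'=='9' → l++,r--
[4,14] '3'=='3' → l++,r--
[5,13] '2'=='2' → l++,r--
[6,12] '9'=='9' → l++,r--
[7,11] '7'!='3' → stop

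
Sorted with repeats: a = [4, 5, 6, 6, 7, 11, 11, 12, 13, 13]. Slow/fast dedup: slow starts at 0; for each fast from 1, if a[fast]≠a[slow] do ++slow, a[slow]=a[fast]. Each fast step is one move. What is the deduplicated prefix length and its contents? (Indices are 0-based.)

(s=0,f=1) a[fast]=5≠a[slow]=4 write a[1]=5 → slow++,fast++
(s=1,f=2) a[fast]=6≠a[slow]=5 write a[2]=6 → slow++,fast++
(s=2,f=3) a[fast]=6=a[slow] dup → fast++
(s=2,f=4) a[fast]=7≠a[slow]=6 write a[3]=7 → slow++,fast++
(s=3,f=5) a[fast]=11≠a[slow]=7 write a[4]=11 → slow++,fast++
(s=4,f=6) a[fast]=11=a[slow] dup → fast++
(s=4,f=7) a[fast]=12≠a[slow]=11 write a[5]=12 → slow++,fast++
(s=5,f=8) a[fast]=13≠a[slow]=12 write a[6]=13 → slow++,fast++
(s=6,f=9) a[fast]=13=a[slow] dup → fast++

length 7; prefix = [4, 5, 6, 7, 11, 12, 13]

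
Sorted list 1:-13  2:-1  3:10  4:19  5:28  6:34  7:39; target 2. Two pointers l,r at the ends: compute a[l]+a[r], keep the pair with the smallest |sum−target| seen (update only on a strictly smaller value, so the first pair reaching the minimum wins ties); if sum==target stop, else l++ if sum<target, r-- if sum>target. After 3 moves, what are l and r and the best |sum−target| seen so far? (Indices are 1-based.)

[1,7] -13+39=26 d=24 * → r--
[1,6] -13+34=21 d=19 * → r--
[1,5] -13+28=15 d=13 * → r--

l=1, r=4, best |Δ|=13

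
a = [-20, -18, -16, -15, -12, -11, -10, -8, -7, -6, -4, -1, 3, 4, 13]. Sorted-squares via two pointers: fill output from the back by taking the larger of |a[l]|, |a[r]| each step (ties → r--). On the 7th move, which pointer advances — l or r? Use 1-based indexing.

[1,15] |-20|>|13| out[15]=400 → l++
[2,15] |-18|>|13| out[14]=324 → l++
[3,15] |-16|>|13| out[13]=256 → l++
[4,15] |-15|>|13| out[12]=225 → l++
[5,15] |-12|<=|13| out[11]=169 → r--
[5,14] |-12|>|4| out[10]=144 → l++
[6,14] |-11|>|4| out[9]=121 → l++

l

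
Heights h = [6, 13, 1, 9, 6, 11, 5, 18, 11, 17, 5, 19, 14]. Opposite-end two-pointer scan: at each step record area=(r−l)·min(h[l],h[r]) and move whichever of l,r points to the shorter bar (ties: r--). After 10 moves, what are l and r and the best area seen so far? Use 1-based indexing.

l=10, r=12, best area=143

l=1 r=13: min(6,14)*12=72 best=72 *, l++
l=2 r=13: min(13,14)*11=143 best=143 *, l++
l=3 r=13: min(1,14)*10=10 best=143, l++
l=4 r=13: min(9,14)*9=81 best=143, l++
l=5 r=13: min(6,14)*8=48 best=143, l++
l=6 r=13: min(11,14)*7=77 best=143, l++
l=7 r=13: min(5,14)*6=30 best=143, l++
l=8 r=13: min(18,14)*5=70 best=143, r--
l=8 r=12: min(18,19)*4=72 best=143, l++
l=9 r=12: min(11,19)*3=33 best=143, l++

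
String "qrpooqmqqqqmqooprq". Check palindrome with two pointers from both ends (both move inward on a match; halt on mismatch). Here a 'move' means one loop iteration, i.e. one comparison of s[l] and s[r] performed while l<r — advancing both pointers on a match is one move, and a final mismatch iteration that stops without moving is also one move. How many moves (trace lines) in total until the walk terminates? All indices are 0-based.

[0,17] 'q'=='q' → l++,r--
[1,16] 'r'=='r' → l++,r--
[2,15] 'p'=='p' → l++,r--
[3,14] 'o'=='o' → l++,r--
[4,13] 'o'=='o' → l++,r--
[5,12] 'q'=='q' → l++,r--
[6,11] 'm'=='m' → l++,r--
[7,10] 'q'=='q' → l++,r--
[8,9] 'q'=='q' → l++,r--

9 moves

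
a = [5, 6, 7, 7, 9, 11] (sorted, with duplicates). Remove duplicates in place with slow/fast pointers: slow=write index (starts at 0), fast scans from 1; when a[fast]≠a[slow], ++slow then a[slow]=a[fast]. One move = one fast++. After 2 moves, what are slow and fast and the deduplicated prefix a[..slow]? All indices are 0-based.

slow=0 fast=1: a[fast]=6≠a[slow]=5 write a[1]=6, slow++,fast++
slow=1 fast=2: a[fast]=7≠a[slow]=6 write a[2]=7, slow++,fast++

slow=2, fast=3, prefix=[5, 6, 7]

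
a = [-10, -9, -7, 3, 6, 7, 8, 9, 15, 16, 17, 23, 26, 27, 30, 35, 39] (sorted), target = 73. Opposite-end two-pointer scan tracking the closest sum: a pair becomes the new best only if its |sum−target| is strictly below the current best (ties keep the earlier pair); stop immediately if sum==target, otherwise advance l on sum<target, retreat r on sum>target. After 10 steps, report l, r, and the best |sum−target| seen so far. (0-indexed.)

[0,16] -10+39=29 d=44 * → l++
[1,16] -9+39=30 d=43 * → l++
[2,16] -7+39=32 d=41 * → l++
[3,16] 3+39=42 d=31 * → l++
[4,16] 6+39=45 d=28 * → l++
[5,16] 7+39=46 d=27 * → l++
[6,16] 8+39=47 d=26 * → l++
[7,16] 9+39=48 d=25 * → l++
[8,16] 15+39=54 d=19 * → l++
[9,16] 16+39=55 d=18 * → l++

l=10, r=16, best |Δ|=18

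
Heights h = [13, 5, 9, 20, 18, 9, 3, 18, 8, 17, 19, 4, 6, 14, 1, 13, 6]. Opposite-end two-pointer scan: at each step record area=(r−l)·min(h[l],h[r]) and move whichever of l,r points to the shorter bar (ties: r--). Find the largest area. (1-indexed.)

max area = 195

l=1 r=17: min(13,6)*16=96 best=96 *, r--
l=1 r=16: min(13,13)*15=195 best=195 *, r--
l=1 r=15: min(13,1)*14=14 best=195, r--
l=1 r=14: min(13,14)*13=169 best=195, l++
l=2 r=14: min(5,14)*12=60 best=195, l++
l=3 r=14: min(9,14)*11=99 best=195, l++
l=4 r=14: min(20,14)*10=140 best=195, r--
l=4 r=13: min(20,6)*9=54 best=195, r--
l=4 r=12: min(20,4)*8=32 best=195, r--
l=4 r=11: min(20,19)*7=133 best=195, r--
l=4 r=10: min(20,17)*6=102 best=195, r--
l=4 r=9: min(20,8)*5=40 best=195, r--
l=4 r=8: min(20,18)*4=72 best=195, r--
l=4 r=7: min(20,3)*3=9 best=195, r--
l=4 r=6: min(20,9)*2=18 best=195, r--
l=4 r=5: min(20,18)*1=18 best=195, r--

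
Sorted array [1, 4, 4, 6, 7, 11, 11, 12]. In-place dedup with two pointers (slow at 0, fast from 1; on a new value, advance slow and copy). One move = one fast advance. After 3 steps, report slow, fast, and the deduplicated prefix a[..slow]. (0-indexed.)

slow=2, fast=4, prefix=[1, 4, 6]

slow=0 fast=1: a[fast]=4≠a[slow]=1 write a[1]=4, slow++,fast++
slow=1 fast=2: a[fast]=4=a[slow] dup, fast++
slow=1 fast=3: a[fast]=6≠a[slow]=4 write a[2]=6, slow++,fast++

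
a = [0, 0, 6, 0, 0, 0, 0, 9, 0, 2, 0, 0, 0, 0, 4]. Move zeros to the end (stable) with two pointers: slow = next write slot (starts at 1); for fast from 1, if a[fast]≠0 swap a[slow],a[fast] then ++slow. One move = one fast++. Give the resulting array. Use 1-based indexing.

[6, 9, 2, 4, 0, 0, 0, 0, 0, 0, 0, 0, 0, 0, 0]

(s=1,f=1) a[fast]=0 → fast++
(s=1,f=2) a[fast]=0 → fast++
(s=1,f=3) a[fast]=6≠0 swap→a[1]=6 → slow++,fast++
(s=2,f=4) a[fast]=0 → fast++
(s=2,f=5) a[fast]=0 → fast++
(s=2,f=6) a[fast]=0 → fast++
(s=2,f=7) a[fast]=0 → fast++
(s=2,f=8) a[fast]=9≠0 swap→a[2]=9 → slow++,fast++
(s=3,f=9) a[fast]=0 → fast++
(s=3,f=10) a[fast]=2≠0 swap→a[3]=2 → slow++,fast++
(s=4,f=11) a[fast]=0 → fast++
(s=4,f=12) a[fast]=0 → fast++
(s=4,f=13) a[fast]=0 → fast++
(s=4,f=14) a[fast]=0 → fast++
(s=4,f=15) a[fast]=4≠0 swap→a[4]=4 → slow++,fast++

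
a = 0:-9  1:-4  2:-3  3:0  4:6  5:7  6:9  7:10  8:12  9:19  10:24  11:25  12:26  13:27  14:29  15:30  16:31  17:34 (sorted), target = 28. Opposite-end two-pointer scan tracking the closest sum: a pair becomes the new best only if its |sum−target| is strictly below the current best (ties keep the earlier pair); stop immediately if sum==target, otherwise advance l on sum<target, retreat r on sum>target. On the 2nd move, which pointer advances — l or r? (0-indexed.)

[0,17] -9+34=25 d=3 * → l++
[1,17] -4+34=30 d=2 * → r--

r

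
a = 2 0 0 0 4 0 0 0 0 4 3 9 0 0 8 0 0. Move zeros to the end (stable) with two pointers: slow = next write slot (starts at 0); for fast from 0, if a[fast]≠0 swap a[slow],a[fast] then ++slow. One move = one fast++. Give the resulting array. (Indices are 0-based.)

(s=0,f=0) a[fast]=2≠0 swap→a[0]=2 → slow++,fast++
(s=1,f=1) a[fast]=0 → fast++
(s=1,f=2) a[fast]=0 → fast++
(s=1,f=3) a[fast]=0 → fast++
(s=1,f=4) a[fast]=4≠0 swap→a[1]=4 → slow++,fast++
(s=2,f=5) a[fast]=0 → fast++
(s=2,f=6) a[fast]=0 → fast++
(s=2,f=7) a[fast]=0 → fast++
(s=2,f=8) a[fast]=0 → fast++
(s=2,f=9) a[fast]=4≠0 swap→a[2]=4 → slow++,fast++
(s=3,f=10) a[fast]=3≠0 swap→a[3]=3 → slow++,fast++
(s=4,f=11) a[fast]=9≠0 swap→a[4]=9 → slow++,fast++
(s=5,f=12) a[fast]=0 → fast++
(s=5,f=13) a[fast]=0 → fast++
(s=5,f=14) a[fast]=8≠0 swap→a[5]=8 → slow++,fast++
(s=6,f=15) a[fast]=0 → fast++
(s=6,f=16) a[fast]=0 → fast++

[2, 4, 4, 3, 9, 8, 0, 0, 0, 0, 0, 0, 0, 0, 0, 0, 0]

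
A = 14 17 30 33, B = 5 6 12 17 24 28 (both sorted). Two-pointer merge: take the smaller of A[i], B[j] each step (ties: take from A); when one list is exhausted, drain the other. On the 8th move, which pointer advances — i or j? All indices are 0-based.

j

i=0 j=0: A[i]=14>B[j]=5 take 5, j++
i=0 j=1: A[i]=14>B[j]=6 take 6, j++
i=0 j=2: A[i]=14>B[j]=12 take 12, j++
i=0 j=3: A[i]=14<=B[j]=17 take 14, i++
i=1 j=3: A[i]=17<=B[j]=17 take 17, i++
i=2 j=3: A[i]=30>B[j]=17 take 17, j++
i=2 j=4: A[i]=30>B[j]=24 take 24, j++
i=2 j=5: A[i]=30>B[j]=28 take 28, j++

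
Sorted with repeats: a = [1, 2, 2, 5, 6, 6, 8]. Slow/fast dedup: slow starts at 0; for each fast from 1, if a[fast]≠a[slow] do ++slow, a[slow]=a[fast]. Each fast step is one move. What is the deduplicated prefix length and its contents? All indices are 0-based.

length 5; prefix = [1, 2, 5, 6, 8]

(s=0,f=1) a[fast]=2≠a[slow]=1 write a[1]=2 → slow++,fast++
(s=1,f=2) a[fast]=2=a[slow] dup → fast++
(s=1,f=3) a[fast]=5≠a[slow]=2 write a[2]=5 → slow++,fast++
(s=2,f=4) a[fast]=6≠a[slow]=5 write a[3]=6 → slow++,fast++
(s=3,f=5) a[fast]=6=a[slow] dup → fast++
(s=3,f=6) a[fast]=8≠a[slow]=6 write a[4]=8 → slow++,fast++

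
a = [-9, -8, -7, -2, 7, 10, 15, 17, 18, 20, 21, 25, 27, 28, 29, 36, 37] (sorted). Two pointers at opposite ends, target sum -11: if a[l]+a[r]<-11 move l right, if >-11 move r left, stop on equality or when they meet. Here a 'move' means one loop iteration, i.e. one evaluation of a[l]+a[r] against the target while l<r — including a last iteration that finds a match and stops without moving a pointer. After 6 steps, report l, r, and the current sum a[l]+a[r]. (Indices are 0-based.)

l=0 r=16: -9+37=28 >-11, r--
l=0 r=15: -9+36=27 >-11, r--
l=0 r=14: -9+29=20 >-11, r--
l=0 r=13: -9+28=19 >-11, r--
l=0 r=12: -9+27=18 >-11, r--
l=0 r=11: -9+25=16 >-11, r--

l=0, r=10, sum=12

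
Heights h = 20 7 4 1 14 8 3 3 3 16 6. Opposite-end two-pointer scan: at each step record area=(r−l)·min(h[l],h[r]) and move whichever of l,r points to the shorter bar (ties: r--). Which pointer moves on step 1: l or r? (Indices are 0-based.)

l=0 r=10: min(20,6)*10=60 best=60 *, r--

r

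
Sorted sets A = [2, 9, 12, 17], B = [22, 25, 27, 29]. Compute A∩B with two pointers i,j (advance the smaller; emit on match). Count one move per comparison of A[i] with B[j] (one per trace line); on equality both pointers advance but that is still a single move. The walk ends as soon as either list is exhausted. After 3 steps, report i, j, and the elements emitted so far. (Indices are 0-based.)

i=3, j=0, emitted=[]

[i=0,j=0] 2<22 → i++
[i=1,j=0] 9<22 → i++
[i=2,j=0] 12<22 → i++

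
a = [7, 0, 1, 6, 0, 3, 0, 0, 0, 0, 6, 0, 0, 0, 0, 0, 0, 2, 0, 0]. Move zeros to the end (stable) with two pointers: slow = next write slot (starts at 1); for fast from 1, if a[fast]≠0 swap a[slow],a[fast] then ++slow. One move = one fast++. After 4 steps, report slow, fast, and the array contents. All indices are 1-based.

slow=4, fast=5, a=[7, 1, 6, 0, 0, 3, 0, 0, 0, 0, 6, 0, 0, 0, 0, 0, 0, 2, 0, 0]

slow=1 fast=1: a[fast]=7≠0 swap→a[1]=7, slow++,fast++
slow=2 fast=2: a[fast]=0, fast++
slow=2 fast=3: a[fast]=1≠0 swap→a[2]=1, slow++,fast++
slow=3 fast=4: a[fast]=6≠0 swap→a[3]=6, slow++,fast++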